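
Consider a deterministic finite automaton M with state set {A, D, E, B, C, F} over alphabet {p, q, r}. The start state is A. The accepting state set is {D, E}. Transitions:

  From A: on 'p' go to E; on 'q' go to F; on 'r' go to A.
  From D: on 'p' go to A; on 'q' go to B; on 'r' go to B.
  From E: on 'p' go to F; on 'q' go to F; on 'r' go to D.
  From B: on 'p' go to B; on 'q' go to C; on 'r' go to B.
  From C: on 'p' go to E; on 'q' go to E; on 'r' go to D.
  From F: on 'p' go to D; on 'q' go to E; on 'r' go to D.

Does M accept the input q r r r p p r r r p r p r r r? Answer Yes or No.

start at A
read 'q': A → F
read 'r': F → D
read 'r': D → B
read 'r': B → B
read 'p': B → B
read 'p': B → B
read 'r': B → B
read 'r': B → B
read 'r': B → B
read 'p': B → B
read 'r': B → B
read 'p': B → B
read 'r': B → B
read 'r': B → B
read 'r': B → B
End state B is not accepting.

No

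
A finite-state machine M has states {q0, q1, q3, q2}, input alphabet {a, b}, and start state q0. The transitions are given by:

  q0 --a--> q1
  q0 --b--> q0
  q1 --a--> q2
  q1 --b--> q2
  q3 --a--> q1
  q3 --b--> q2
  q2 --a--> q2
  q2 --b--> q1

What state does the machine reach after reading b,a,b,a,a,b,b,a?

q0 → q0 → q1 → q2 → q2 → q2 → q1 → q2 → q2

q2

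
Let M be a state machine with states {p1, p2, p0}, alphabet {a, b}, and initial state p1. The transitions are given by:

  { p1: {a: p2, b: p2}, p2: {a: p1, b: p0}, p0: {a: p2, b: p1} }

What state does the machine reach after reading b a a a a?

p2

p1 → p2 → p1 → p2 → p1 → p2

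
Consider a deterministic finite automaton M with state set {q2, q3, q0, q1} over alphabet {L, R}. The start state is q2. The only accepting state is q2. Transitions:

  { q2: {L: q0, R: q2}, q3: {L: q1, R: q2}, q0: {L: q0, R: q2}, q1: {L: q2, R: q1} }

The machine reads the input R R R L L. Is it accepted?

No

q2 → q2 → q2 → q2 → q0 → q0
End state q0 is not accepting.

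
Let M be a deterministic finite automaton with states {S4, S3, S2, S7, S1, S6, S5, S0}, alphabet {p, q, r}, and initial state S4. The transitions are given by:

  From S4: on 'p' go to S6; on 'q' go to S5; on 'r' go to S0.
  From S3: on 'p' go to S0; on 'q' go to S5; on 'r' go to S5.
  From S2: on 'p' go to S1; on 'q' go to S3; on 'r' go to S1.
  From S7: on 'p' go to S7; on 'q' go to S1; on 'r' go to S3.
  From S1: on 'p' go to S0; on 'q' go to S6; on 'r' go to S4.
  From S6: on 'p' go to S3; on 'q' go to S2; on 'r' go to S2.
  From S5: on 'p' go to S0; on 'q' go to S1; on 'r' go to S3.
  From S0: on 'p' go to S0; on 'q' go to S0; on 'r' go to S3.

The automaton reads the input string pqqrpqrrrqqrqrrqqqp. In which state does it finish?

S1

start at S4
read 'p': S4 → S6
read 'q': S6 → S2
read 'q': S2 → S3
read 'r': S3 → S5
read 'p': S5 → S0
read 'q': S0 → S0
read 'r': S0 → S3
read 'r': S3 → S5
read 'r': S5 → S3
read 'q': S3 → S5
read 'q': S5 → S1
read 'r': S1 → S4
read 'q': S4 → S5
read 'r': S5 → S3
read 'r': S3 → S5
read 'q': S5 → S1
read 'q': S1 → S6
read 'q': S6 → S2
read 'p': S2 → S1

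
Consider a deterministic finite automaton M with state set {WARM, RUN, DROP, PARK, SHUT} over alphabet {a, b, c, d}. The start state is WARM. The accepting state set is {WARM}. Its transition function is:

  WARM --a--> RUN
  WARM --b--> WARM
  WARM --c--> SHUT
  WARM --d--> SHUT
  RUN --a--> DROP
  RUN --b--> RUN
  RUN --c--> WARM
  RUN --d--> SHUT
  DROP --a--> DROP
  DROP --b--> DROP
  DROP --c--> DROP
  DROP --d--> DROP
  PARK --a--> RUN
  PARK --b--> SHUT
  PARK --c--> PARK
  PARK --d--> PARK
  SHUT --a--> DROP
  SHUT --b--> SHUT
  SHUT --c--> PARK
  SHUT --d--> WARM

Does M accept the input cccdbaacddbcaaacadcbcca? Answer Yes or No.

Trace: WARM -c-> SHUT -c-> PARK -c-> PARK -d-> PARK -b-> SHUT -a-> DROP -a-> DROP -c-> DROP -d-> DROP -d-> DROP -b-> DROP -c-> DROP -a-> DROP -a-> DROP -a-> DROP -c-> DROP -a-> DROP -d-> DROP -c-> DROP -b-> DROP -c-> DROP -c-> DROP -a-> DROP
End state DROP is not accepting.

No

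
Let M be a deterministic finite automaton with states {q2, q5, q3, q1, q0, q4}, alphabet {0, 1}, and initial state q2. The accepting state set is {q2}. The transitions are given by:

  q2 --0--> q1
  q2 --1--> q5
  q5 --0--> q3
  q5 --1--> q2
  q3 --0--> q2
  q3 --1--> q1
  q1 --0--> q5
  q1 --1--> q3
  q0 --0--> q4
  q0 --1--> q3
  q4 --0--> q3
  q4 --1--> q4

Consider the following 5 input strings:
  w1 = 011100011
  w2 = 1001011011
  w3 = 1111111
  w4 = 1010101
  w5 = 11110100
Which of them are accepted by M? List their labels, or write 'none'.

w1:
  start at q2
  read '0': q2 → q1
  read '1': q1 → q3
  read '1': q3 → q1
  read '1': q1 → q3
  read '0': q3 → q2
  read '0': q2 → q1
  read '0': q1 → q5
  read '1': q5 → q2
  read '1': q2 → q5
  end q5, rejected
w2:
  start at q2
  read '1': q2 → q5
  read '0': q5 → q3
  read '0': q3 → q2
  read '1': q2 → q5
  read '0': q5 → q3
  read '1': q3 → q1
  read '1': q1 → q3
  read '0': q3 → q2
  read '1': q2 → q5
  read '1': q5 → q2
  end q2, accepted
w3:
  start at q2
  read '1': q2 → q5
  read '1': q5 → q2
  read '1': q2 → q5
  read '1': q5 → q2
  read '1': q2 → q5
  read '1': q5 → q2
  read '1': q2 → q5
  end q5, rejected
w4:
  start at q2
  read '1': q2 → q5
  read '0': q5 → q3
  read '1': q3 → q1
  read '0': q1 → q5
  read '1': q5 → q2
  read '0': q2 → q1
  read '1': q1 → q3
  end q3, rejected
w5:
  start at q2
  read '1': q2 → q5
  read '1': q5 → q2
  read '1': q2 → q5
  read '1': q5 → q2
  read '0': q2 → q1
  read '1': q1 → q3
  read '0': q3 → q2
  read '0': q2 → q1
  end q1, rejected

w2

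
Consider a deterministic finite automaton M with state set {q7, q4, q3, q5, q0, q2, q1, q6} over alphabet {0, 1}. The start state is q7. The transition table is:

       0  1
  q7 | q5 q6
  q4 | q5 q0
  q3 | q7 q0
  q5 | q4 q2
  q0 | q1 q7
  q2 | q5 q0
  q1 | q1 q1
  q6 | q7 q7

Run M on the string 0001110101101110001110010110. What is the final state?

q1

q7 → q5 → q4 → q5 → q2 → q0 → q7 → q5 → q2 → q5 → q2 → q0 → q1 → q1 → q1 → q1 → q1 → q1 → q1 → q1 → q1 → q1 → q1 → q1 → q1 → q1 → q1 → q1 → q1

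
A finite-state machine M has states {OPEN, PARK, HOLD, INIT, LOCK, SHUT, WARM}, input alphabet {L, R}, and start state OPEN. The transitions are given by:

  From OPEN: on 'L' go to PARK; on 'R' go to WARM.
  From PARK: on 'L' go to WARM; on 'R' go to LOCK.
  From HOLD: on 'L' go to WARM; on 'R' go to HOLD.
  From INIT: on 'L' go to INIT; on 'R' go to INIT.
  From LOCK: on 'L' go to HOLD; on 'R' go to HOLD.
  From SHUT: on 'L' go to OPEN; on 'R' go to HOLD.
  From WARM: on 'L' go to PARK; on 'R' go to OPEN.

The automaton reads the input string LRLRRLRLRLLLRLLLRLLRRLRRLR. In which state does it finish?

start at OPEN
read 'L': OPEN → PARK
read 'R': PARK → LOCK
read 'L': LOCK → HOLD
read 'R': HOLD → HOLD
read 'R': HOLD → HOLD
read 'L': HOLD → WARM
read 'R': WARM → OPEN
read 'L': OPEN → PARK
read 'R': PARK → LOCK
read 'L': LOCK → HOLD
read 'L': HOLD → WARM
read 'L': WARM → PARK
read 'R': PARK → LOCK
read 'L': LOCK → HOLD
read 'L': HOLD → WARM
read 'L': WARM → PARK
read 'R': PARK → LOCK
read 'L': LOCK → HOLD
read 'L': HOLD → WARM
read 'R': WARM → OPEN
read 'R': OPEN → WARM
read 'L': WARM → PARK
read 'R': PARK → LOCK
read 'R': LOCK → HOLD
read 'L': HOLD → WARM
read 'R': WARM → OPEN

OPEN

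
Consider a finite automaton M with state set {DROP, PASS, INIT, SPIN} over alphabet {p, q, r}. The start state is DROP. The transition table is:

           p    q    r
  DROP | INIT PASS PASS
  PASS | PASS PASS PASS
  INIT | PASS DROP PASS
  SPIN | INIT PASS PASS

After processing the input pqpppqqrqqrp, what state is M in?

PASS

start at DROP
read 'p': DROP → INIT
read 'q': INIT → DROP
read 'p': DROP → INIT
read 'p': INIT → PASS
read 'p': PASS → PASS
read 'q': PASS → PASS
read 'q': PASS → PASS
read 'r': PASS → PASS
read 'q': PASS → PASS
read 'q': PASS → PASS
read 'r': PASS → PASS
read 'p': PASS → PASS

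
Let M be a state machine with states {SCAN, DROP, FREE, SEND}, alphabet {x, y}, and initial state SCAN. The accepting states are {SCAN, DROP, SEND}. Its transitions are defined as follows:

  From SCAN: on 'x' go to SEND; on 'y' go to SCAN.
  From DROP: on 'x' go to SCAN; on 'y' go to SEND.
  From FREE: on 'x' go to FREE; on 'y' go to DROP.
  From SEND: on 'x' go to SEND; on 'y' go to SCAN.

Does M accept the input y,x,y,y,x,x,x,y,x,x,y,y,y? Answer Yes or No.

Yes

SCAN → SCAN → SEND → SCAN → SCAN → SEND → SEND → SEND → SCAN → SEND → SEND → SCAN → SCAN → SCAN
End state SCAN is accepting.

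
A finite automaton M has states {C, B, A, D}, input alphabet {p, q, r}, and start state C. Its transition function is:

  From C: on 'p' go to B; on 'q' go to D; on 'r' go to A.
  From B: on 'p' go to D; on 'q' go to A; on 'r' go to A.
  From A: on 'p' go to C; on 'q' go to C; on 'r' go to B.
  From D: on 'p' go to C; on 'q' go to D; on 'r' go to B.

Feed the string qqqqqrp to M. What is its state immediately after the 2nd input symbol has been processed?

Trace: C -q-> D -q-> D
After 2 symbols: D.

D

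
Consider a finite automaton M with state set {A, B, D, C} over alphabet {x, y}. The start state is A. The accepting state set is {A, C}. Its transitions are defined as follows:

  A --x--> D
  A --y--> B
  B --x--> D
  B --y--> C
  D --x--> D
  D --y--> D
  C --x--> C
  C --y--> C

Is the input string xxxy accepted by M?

No

Trace: A -x-> D -x-> D -x-> D -y-> D
End state D is not accepting.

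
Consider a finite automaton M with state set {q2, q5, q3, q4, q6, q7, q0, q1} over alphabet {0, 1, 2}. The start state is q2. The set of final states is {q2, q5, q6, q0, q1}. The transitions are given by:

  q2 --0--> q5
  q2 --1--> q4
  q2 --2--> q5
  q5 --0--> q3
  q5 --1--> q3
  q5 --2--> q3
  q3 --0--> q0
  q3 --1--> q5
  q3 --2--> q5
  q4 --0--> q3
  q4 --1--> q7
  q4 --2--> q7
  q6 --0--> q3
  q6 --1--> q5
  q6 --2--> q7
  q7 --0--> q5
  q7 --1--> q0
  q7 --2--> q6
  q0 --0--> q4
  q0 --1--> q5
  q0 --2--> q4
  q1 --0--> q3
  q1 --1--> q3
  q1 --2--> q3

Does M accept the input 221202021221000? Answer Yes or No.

start at q2
read '2': q2 → q5
read '2': q5 → q3
read '1': q3 → q5
read '2': q5 → q3
read '0': q3 → q0
read '2': q0 → q4
read '0': q4 → q3
read '2': q3 → q5
read '1': q5 → q3
read '2': q3 → q5
read '2': q5 → q3
read '1': q3 → q5
read '0': q5 → q3
read '0': q3 → q0
read '0': q0 → q4
End state q4 is not accepting.

No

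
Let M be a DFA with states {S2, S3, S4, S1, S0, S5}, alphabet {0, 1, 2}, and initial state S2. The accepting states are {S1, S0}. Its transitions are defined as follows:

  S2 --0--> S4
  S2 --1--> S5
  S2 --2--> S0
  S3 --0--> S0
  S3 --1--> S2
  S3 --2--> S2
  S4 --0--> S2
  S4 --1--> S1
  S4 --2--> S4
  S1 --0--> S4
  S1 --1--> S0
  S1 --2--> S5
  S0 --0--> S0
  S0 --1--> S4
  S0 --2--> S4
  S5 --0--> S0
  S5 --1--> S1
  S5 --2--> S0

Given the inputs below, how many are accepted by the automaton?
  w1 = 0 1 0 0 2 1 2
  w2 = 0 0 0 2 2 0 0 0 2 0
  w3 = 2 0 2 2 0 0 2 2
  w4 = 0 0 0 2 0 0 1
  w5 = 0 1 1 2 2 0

w1: S2 → S4 → S1 → S4 → S2 → S0 → S4 → S4  → end S4, rejected
w2: S2 → S4 → S2 → S4 → S4 → S4 → S2 → S4 → S2 → S0 → S0  → end S0, accepted
w3: S2 → S0 → S0 → S4 → S4 → S2 → S4 → S4 → S4  → end S4, rejected
w4: S2 → S4 → S2 → S4 → S4 → S2 → S4 → S1  → end S1, accepted
w5: S2 → S4 → S1 → S0 → S4 → S4 → S2  → end S2, rejected

2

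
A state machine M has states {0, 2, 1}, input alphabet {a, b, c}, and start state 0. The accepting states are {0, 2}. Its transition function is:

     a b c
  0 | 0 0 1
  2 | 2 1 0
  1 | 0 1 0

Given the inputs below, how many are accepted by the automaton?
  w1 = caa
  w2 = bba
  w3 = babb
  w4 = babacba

4

w1: 0 → 1 → 0 → 0  → end 0, accepted
w2: 0 → 0 → 0 → 0  → end 0, accepted
w3: 0 → 0 → 0 → 0 → 0  → end 0, accepted
w4: 0 → 0 → 0 → 0 → 0 → 1 → 1 → 0  → end 0, accepted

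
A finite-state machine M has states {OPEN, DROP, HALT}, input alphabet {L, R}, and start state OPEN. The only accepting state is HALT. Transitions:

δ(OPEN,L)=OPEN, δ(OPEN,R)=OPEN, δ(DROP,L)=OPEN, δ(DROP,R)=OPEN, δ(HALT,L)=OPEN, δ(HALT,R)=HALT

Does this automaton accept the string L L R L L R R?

No

OPEN → OPEN → OPEN → OPEN → OPEN → OPEN → OPEN → OPEN
End state OPEN is not accepting.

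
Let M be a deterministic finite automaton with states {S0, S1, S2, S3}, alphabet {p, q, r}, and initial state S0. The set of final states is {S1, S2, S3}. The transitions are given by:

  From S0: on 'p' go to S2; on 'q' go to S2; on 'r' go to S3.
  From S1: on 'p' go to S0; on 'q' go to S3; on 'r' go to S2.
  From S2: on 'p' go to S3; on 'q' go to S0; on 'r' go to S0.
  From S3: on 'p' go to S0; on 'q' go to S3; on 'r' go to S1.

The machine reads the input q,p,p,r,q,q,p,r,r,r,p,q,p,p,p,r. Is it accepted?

S0 → S2 → S3 → S0 → S3 → S3 → S3 → S0 → S3 → S1 → S2 → S3 → S3 → S0 → S2 → S3 → S1
End state S1 is accepting.

Yes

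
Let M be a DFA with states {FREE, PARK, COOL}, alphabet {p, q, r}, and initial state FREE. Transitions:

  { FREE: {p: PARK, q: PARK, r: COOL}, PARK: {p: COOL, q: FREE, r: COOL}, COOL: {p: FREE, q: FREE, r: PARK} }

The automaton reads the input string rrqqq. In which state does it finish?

FREE → COOL → PARK → FREE → PARK → FREE

FREE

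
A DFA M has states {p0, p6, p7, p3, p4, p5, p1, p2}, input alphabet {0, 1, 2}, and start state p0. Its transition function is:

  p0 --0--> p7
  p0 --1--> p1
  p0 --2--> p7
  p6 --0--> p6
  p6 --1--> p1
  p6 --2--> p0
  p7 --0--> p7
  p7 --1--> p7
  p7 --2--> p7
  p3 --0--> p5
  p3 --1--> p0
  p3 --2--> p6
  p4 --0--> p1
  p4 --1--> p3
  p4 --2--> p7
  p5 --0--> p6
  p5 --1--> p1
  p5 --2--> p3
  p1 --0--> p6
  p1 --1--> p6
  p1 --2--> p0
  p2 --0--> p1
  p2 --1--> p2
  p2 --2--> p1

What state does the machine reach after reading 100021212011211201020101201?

p0 → p1 → p6 → p6 → p6 → p0 → p1 → p0 → p1 → p0 → p7 → p7 → p7 → p7 → p7 → p7 → p7 → p7 → p7 → p7 → p7 → p7 → p7 → p7 → p7 → p7 → p7 → p7

p7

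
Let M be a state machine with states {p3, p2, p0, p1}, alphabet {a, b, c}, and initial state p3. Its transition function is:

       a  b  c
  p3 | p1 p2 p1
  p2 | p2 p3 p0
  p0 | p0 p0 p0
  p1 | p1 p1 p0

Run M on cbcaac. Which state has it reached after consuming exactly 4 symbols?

p0

Trace: p3 -c-> p1 -b-> p1 -c-> p0 -a-> p0
After 4 symbols: p0.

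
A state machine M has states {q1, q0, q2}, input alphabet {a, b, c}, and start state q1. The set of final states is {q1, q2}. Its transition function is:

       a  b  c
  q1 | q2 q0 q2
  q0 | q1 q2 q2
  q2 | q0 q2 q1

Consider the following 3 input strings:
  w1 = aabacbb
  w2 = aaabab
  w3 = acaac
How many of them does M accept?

w1:
  start at q1
  read 'a': q1 → q2
  read 'a': q2 → q0
  read 'b': q0 → q2
  read 'a': q2 → q0
  read 'c': q0 → q2
  read 'b': q2 → q2
  read 'b': q2 → q2
  end q2, accepted
w2:
  start at q1
  read 'a': q1 → q2
  read 'a': q2 → q0
  read 'a': q0 → q1
  read 'b': q1 → q0
  read 'a': q0 → q1
  read 'b': q1 → q0
  end q0, rejected
w3:
  start at q1
  read 'a': q1 → q2
  read 'c': q2 → q1
  read 'a': q1 → q2
  read 'a': q2 → q0
  read 'c': q0 → q2
  end q2, accepted

2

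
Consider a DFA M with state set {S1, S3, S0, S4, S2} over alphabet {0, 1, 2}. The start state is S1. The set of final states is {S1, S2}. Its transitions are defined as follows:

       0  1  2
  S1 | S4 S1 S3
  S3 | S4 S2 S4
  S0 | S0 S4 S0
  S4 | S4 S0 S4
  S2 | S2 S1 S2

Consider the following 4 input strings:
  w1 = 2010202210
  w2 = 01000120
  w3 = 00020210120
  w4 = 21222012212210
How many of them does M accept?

0

w1: Trace: S1 -2-> S3 -0-> S4 -1-> S0 -0-> S0 -2-> S0 -0-> S0 -2-> S0 -2-> S0 -1-> S4 -0-> S4  → end S4, rejected
w2: Trace: S1 -0-> S4 -1-> S0 -0-> S0 -0-> S0 -0-> S0 -1-> S4 -2-> S4 -0-> S4  → end S4, rejected
w3: Trace: S1 -0-> S4 -0-> S4 -0-> S4 -2-> S4 -0-> S4 -2-> S4 -1-> S0 -0-> S0 -1-> S4 -2-> S4 -0-> S4  → end S4, rejected
w4: Trace: S1 -2-> S3 -1-> S2 -2-> S2 -2-> S2 -2-> S2 -0-> S2 -1-> S1 -2-> S3 -2-> S4 -1-> S0 -2-> S0 -2-> S0 -1-> S4 -0-> S4  → end S4, rejected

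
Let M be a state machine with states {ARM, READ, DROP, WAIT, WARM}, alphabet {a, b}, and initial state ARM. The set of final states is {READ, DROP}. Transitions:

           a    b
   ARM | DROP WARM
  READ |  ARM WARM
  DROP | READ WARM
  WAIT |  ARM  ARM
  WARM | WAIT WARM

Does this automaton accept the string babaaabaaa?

start at ARM
read 'b': ARM → WARM
read 'a': WARM → WAIT
read 'b': WAIT → ARM
read 'a': ARM → DROP
read 'a': DROP → READ
read 'a': READ → ARM
read 'b': ARM → WARM
read 'a': WARM → WAIT
read 'a': WAIT → ARM
read 'a': ARM → DROP
End state DROP is accepting.

Yes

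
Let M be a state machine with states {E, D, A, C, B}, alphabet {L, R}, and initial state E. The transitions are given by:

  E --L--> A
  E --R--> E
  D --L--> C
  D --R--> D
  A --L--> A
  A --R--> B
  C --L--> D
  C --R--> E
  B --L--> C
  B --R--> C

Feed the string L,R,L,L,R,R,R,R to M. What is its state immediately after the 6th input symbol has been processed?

D

start at E
read 'L': E → A
read 'R': A → B
read 'L': B → C
read 'L': C → D
read 'R': D → D
read 'R': D → D
After 6 symbols: D.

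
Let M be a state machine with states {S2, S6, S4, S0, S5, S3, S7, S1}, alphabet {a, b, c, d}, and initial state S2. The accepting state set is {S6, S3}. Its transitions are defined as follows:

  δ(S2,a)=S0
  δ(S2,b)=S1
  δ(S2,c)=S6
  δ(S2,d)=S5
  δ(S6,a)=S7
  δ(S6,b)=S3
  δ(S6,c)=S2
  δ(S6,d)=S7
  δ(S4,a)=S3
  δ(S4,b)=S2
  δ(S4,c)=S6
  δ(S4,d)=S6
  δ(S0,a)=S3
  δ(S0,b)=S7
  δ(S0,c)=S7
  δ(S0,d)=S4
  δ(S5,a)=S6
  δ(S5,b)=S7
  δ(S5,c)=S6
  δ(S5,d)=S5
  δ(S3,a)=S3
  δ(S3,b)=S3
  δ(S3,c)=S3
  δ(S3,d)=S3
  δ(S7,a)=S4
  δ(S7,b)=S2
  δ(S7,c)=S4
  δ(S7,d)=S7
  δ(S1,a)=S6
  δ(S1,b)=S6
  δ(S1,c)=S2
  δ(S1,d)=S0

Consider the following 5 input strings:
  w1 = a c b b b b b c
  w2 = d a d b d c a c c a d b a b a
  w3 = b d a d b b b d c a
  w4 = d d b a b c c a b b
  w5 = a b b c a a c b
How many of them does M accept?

w1: Trace: S2 -a-> S0 -c-> S7 -b-> S2 -b-> S1 -b-> S6 -b-> S3 -b-> S3 -c-> S3  → end S3, accepted
w2: Trace: S2 -d-> S5 -a-> S6 -d-> S7 -b-> S2 -d-> S5 -c-> S6 -a-> S7 -c-> S4 -c-> S6 -a-> S7 -d-> S7 -b-> S2 -a-> S0 -b-> S7 -a-> S4  → end S4, rejected
w3: Trace: S2 -b-> S1 -d-> S0 -a-> S3 -d-> S3 -b-> S3 -b-> S3 -b-> S3 -d-> S3 -c-> S3 -a-> S3  → end S3, accepted
w4: Trace: S2 -d-> S5 -d-> S5 -b-> S7 -a-> S4 -b-> S2 -c-> S6 -c-> S2 -a-> S0 -b-> S7 -b-> S2  → end S2, rejected
w5: Trace: S2 -a-> S0 -b-> S7 -b-> S2 -c-> S6 -a-> S7 -a-> S4 -c-> S6 -b-> S3  → end S3, accepted

3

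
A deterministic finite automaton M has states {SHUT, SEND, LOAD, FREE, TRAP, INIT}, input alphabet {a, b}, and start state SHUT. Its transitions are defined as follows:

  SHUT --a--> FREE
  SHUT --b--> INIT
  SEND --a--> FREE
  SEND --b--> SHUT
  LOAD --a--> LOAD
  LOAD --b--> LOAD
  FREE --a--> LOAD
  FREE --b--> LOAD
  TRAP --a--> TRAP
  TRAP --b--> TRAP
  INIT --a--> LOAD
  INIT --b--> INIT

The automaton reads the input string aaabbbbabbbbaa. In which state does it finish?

Trace: SHUT -a-> FREE -a-> LOAD -a-> LOAD -b-> LOAD -b-> LOAD -b-> LOAD -b-> LOAD -a-> LOAD -b-> LOAD -b-> LOAD -b-> LOAD -b-> LOAD -a-> LOAD -a-> LOAD

LOAD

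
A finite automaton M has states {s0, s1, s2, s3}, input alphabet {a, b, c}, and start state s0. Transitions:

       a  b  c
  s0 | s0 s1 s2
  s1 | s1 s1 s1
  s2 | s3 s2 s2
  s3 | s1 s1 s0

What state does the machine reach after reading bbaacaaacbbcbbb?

Trace: s0 -b-> s1 -b-> s1 -a-> s1 -a-> s1 -c-> s1 -a-> s1 -a-> s1 -a-> s1 -c-> s1 -b-> s1 -b-> s1 -c-> s1 -b-> s1 -b-> s1 -b-> s1

s1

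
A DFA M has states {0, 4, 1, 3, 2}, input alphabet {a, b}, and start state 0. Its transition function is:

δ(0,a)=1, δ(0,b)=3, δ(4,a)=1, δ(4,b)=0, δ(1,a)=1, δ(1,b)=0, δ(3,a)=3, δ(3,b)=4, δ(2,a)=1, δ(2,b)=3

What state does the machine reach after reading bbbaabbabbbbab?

0

start at 0
read 'b': 0 → 3
read 'b': 3 → 4
read 'b': 4 → 0
read 'a': 0 → 1
read 'a': 1 → 1
read 'b': 1 → 0
read 'b': 0 → 3
read 'a': 3 → 3
read 'b': 3 → 4
read 'b': 4 → 0
read 'b': 0 → 3
read 'b': 3 → 4
read 'a': 4 → 1
read 'b': 1 → 0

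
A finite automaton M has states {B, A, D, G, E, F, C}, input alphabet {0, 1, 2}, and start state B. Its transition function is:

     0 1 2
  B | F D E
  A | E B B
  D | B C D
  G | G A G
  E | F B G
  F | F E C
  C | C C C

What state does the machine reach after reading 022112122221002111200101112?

C

B → F → C → C → C → C → C → C → C → C → C → C → C → C → C → C → C → C → C → C → C → C → C → C → C → C → C → C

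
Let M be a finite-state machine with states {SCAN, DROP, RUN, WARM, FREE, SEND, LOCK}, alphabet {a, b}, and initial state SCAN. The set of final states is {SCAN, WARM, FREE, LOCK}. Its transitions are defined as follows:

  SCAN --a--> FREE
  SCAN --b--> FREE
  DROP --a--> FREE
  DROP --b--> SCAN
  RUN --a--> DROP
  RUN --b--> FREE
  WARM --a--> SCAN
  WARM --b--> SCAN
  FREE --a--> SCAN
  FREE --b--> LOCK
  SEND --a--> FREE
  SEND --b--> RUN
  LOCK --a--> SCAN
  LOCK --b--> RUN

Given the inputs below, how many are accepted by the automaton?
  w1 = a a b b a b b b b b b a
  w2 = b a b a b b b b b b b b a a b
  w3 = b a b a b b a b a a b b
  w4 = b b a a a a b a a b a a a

2

w1: SCAN → FREE → SCAN → FREE → LOCK → SCAN → FREE → LOCK → RUN → FREE → LOCK → RUN → DROP  → end DROP, rejected
w2: SCAN → FREE → SCAN → FREE → SCAN → FREE → LOCK → RUN → FREE → LOCK → RUN → FREE → LOCK → SCAN → FREE → LOCK  → end LOCK, accepted
w3: SCAN → FREE → SCAN → FREE → SCAN → FREE → LOCK → SCAN → FREE → SCAN → FREE → LOCK → RUN  → end RUN, rejected
w4: SCAN → FREE → LOCK → SCAN → FREE → SCAN → FREE → LOCK → SCAN → FREE → LOCK → SCAN → FREE → SCAN  → end SCAN, accepted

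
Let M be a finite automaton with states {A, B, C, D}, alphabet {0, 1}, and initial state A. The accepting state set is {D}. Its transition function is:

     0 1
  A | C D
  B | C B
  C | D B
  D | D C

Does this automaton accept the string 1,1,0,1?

A → D → C → D → C
End state C is not accepting.

No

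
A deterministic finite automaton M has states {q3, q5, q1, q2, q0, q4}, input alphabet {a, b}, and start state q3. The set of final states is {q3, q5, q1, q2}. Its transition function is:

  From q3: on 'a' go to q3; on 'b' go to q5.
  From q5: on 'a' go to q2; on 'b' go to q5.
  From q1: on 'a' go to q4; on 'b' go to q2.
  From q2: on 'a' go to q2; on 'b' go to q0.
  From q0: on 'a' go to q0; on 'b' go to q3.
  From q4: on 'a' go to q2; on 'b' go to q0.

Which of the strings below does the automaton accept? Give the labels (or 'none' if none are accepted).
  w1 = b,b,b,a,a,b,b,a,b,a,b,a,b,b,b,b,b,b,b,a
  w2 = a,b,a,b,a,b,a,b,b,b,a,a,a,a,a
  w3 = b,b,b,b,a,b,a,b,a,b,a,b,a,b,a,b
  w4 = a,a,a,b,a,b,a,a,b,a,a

w1:
  start at q3
  read 'b': q3 → q5
  read 'b': q5 → q5
  read 'b': q5 → q5
  read 'a': q5 → q2
  read 'a': q2 → q2
  read 'b': q2 → q0
  read 'b': q0 → q3
  read 'a': q3 → q3
  read 'b': q3 → q5
  read 'a': q5 → q2
  read 'b': q2 → q0
  read 'a': q0 → q0
  read 'b': q0 → q3
  read 'b': q3 → q5
  read 'b': q5 → q5
  read 'b': q5 → q5
  read 'b': q5 → q5
  read 'b': q5 → q5
  read 'b': q5 → q5
  read 'a': q5 → q2
  end q2, accepted
w2:
  start at q3
  read 'a': q3 → q3
  read 'b': q3 → q5
  read 'a': q5 → q2
  read 'b': q2 → q0
  read 'a': q0 → q0
  read 'b': q0 → q3
  read 'a': q3 → q3
  read 'b': q3 → q5
  read 'b': q5 → q5
  read 'b': q5 → q5
  read 'a': q5 → q2
  read 'a': q2 → q2
  read 'a': q2 → q2
  read 'a': q2 → q2
  read 'a': q2 → q2
  end q2, accepted
w3:
  start at q3
  read 'b': q3 → q5
  read 'b': q5 → q5
  read 'b': q5 → q5
  read 'b': q5 → q5
  read 'a': q5 → q2
  read 'b': q2 → q0
  read 'a': q0 → q0
  read 'b': q0 → q3
  read 'a': q3 → q3
  read 'b': q3 → q5
  read 'a': q5 → q2
  read 'b': q2 → q0
  read 'a': q0 → q0
  read 'b': q0 → q3
  read 'a': q3 → q3
  read 'b': q3 → q5
  end q5, accepted
w4:
  start at q3
  read 'a': q3 → q3
  read 'a': q3 → q3
  read 'a': q3 → q3
  read 'b': q3 → q5
  read 'a': q5 → q2
  read 'b': q2 → q0
  read 'a': q0 → q0
  read 'a': q0 → q0
  read 'b': q0 → q3
  read 'a': q3 → q3
  read 'a': q3 → q3
  end q3, accepted

w1, w2, w3, w4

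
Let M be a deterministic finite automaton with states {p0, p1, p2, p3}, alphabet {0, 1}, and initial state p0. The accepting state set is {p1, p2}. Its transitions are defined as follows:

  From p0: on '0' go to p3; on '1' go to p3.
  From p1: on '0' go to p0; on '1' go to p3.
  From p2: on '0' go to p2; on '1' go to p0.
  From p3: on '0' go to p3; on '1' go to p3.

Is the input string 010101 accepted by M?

p0 → p3 → p3 → p3 → p3 → p3 → p3
End state p3 is not accepting.

No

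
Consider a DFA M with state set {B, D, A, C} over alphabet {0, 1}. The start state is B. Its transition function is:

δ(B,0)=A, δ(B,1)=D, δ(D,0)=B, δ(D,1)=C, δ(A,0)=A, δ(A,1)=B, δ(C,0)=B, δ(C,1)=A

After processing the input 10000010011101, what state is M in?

Trace: B -1-> D -0-> B -0-> A -0-> A -0-> A -0-> A -1-> B -0-> A -0-> A -1-> B -1-> D -1-> C -0-> B -1-> D

D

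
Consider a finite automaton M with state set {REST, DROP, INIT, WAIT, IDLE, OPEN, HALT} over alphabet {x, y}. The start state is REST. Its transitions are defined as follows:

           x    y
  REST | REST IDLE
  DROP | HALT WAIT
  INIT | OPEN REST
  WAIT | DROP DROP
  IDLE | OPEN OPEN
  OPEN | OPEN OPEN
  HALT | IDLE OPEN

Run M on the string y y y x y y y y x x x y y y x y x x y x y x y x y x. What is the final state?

OPEN

start at REST
read 'y': REST → IDLE
read 'y': IDLE → OPEN
read 'y': OPEN → OPEN
read 'x': OPEN → OPEN
read 'y': OPEN → OPEN
read 'y': OPEN → OPEN
read 'y': OPEN → OPEN
read 'y': OPEN → OPEN
read 'x': OPEN → OPEN
read 'x': OPEN → OPEN
read 'x': OPEN → OPEN
read 'y': OPEN → OPEN
read 'y': OPEN → OPEN
read 'y': OPEN → OPEN
read 'x': OPEN → OPEN
read 'y': OPEN → OPEN
read 'x': OPEN → OPEN
read 'x': OPEN → OPEN
read 'y': OPEN → OPEN
read 'x': OPEN → OPEN
read 'y': OPEN → OPEN
read 'x': OPEN → OPEN
read 'y': OPEN → OPEN
read 'x': OPEN → OPEN
read 'y': OPEN → OPEN
read 'x': OPEN → OPEN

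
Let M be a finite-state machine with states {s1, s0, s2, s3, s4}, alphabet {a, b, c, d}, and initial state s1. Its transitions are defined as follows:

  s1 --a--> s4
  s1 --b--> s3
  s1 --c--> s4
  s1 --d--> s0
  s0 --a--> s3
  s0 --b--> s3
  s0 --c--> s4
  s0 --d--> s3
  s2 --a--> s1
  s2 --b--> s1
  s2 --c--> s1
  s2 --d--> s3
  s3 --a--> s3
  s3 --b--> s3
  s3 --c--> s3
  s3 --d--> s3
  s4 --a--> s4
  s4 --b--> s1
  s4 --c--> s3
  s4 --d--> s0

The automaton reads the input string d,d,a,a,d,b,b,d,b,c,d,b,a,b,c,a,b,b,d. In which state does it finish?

start at s1
read 'd': s1 → s0
read 'd': s0 → s3
read 'a': s3 → s3
read 'a': s3 → s3
read 'd': s3 → s3
read 'b': s3 → s3
read 'b': s3 → s3
read 'd': s3 → s3
read 'b': s3 → s3
read 'c': s3 → s3
read 'd': s3 → s3
read 'b': s3 → s3
read 'a': s3 → s3
read 'b': s3 → s3
read 'c': s3 → s3
read 'a': s3 → s3
read 'b': s3 → s3
read 'b': s3 → s3
read 'd': s3 → s3

s3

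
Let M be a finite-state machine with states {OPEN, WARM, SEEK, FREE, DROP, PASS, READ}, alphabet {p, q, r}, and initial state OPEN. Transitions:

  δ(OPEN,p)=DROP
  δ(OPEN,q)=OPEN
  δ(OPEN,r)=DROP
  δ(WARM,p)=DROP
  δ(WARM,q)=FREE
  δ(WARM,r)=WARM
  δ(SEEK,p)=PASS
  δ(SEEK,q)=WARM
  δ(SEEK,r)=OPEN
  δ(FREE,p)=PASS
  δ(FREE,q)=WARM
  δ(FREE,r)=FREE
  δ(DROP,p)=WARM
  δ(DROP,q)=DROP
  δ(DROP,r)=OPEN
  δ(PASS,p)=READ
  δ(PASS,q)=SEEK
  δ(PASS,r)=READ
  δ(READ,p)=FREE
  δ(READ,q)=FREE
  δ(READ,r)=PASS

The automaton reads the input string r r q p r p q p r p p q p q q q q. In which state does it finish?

start at OPEN
read 'r': OPEN → DROP
read 'r': DROP → OPEN
read 'q': OPEN → OPEN
read 'p': OPEN → DROP
read 'r': DROP → OPEN
read 'p': OPEN → DROP
read 'q': DROP → DROP
read 'p': DROP → WARM
read 'r': WARM → WARM
read 'p': WARM → DROP
read 'p': DROP → WARM
read 'q': WARM → FREE
read 'p': FREE → PASS
read 'q': PASS → SEEK
read 'q': SEEK → WARM
read 'q': WARM → FREE
read 'q': FREE → WARM

WARM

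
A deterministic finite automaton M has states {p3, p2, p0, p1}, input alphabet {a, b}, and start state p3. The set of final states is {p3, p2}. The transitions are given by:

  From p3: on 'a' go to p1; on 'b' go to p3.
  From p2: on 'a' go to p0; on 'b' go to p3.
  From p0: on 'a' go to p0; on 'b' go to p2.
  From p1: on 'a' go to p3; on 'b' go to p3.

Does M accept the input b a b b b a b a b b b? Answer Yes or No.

Yes

start at p3
read 'b': p3 → p3
read 'a': p3 → p1
read 'b': p1 → p3
read 'b': p3 → p3
read 'b': p3 → p3
read 'a': p3 → p1
read 'b': p1 → p3
read 'a': p3 → p1
read 'b': p1 → p3
read 'b': p3 → p3
read 'b': p3 → p3
End state p3 is accepting.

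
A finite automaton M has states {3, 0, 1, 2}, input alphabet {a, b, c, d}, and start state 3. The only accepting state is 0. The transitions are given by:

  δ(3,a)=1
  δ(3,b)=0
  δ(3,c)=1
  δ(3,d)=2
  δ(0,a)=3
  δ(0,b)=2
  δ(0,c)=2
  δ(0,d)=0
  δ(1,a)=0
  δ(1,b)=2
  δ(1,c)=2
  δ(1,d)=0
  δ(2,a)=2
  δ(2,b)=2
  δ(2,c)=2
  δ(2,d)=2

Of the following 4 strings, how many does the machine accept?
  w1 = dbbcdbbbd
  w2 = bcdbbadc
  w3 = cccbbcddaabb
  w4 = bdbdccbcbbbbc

0

w1: Trace: 3 -d-> 2 -b-> 2 -b-> 2 -c-> 2 -d-> 2 -b-> 2 -b-> 2 -b-> 2 -d-> 2  → end 2, rejected
w2: Trace: 3 -b-> 0 -c-> 2 -d-> 2 -b-> 2 -b-> 2 -a-> 2 -d-> 2 -c-> 2  → end 2, rejected
w3: Trace: 3 -c-> 1 -c-> 2 -c-> 2 -b-> 2 -b-> 2 -c-> 2 -d-> 2 -d-> 2 -a-> 2 -a-> 2 -b-> 2 -b-> 2  → end 2, rejected
w4: Trace: 3 -b-> 0 -d-> 0 -b-> 2 -d-> 2 -c-> 2 -c-> 2 -b-> 2 -c-> 2 -b-> 2 -b-> 2 -b-> 2 -b-> 2 -c-> 2  → end 2, rejected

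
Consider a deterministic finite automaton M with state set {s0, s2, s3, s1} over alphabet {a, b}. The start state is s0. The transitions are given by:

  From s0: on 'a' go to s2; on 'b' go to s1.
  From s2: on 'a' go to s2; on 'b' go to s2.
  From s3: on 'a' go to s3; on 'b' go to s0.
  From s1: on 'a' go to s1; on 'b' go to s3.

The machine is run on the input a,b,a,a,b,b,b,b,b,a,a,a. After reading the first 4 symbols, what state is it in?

s2

s0 → s2 → s2 → s2 → s2
After 4 symbols: s2.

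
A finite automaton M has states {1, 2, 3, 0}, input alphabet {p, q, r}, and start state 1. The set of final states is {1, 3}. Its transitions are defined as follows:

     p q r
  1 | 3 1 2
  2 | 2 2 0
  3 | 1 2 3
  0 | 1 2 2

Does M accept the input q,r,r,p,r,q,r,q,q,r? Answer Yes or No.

No

1 → 1 → 2 → 0 → 1 → 2 → 2 → 0 → 2 → 2 → 0
End state 0 is not accepting.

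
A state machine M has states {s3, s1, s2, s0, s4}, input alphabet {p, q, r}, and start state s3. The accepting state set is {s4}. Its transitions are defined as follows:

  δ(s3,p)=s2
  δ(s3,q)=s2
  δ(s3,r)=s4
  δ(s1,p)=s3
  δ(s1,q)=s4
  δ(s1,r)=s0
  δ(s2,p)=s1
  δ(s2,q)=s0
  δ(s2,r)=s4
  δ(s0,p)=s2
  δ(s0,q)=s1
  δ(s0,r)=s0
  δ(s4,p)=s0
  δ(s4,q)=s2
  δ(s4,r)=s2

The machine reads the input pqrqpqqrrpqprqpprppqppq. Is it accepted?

start at s3
read 'p': s3 → s2
read 'q': s2 → s0
read 'r': s0 → s0
read 'q': s0 → s1
read 'p': s1 → s3
read 'q': s3 → s2
read 'q': s2 → s0
read 'r': s0 → s0
read 'r': s0 → s0
read 'p': s0 → s2
read 'q': s2 → s0
read 'p': s0 → s2
read 'r': s2 → s4
read 'q': s4 → s2
read 'p': s2 → s1
read 'p': s1 → s3
read 'r': s3 → s4
read 'p': s4 → s0
read 'p': s0 → s2
read 'q': s2 → s0
read 'p': s0 → s2
read 'p': s2 → s1
read 'q': s1 → s4
End state s4 is accepting.

Yes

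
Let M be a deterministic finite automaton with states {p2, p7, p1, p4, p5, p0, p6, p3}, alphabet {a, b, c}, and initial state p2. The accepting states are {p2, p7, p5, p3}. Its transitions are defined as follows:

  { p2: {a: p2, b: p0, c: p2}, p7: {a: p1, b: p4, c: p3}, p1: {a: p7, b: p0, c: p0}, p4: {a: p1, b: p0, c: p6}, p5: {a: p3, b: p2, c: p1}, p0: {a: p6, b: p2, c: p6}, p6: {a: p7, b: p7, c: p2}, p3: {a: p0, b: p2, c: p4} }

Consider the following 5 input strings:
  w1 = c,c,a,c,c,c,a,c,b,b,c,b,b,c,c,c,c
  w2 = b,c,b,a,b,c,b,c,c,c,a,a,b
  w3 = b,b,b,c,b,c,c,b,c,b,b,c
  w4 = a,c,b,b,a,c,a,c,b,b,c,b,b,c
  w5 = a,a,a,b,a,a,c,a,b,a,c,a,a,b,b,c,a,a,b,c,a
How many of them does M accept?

3

w1: p2 → p2 → p2 → p2 → p2 → p2 → p2 → p2 → p2 → p0 → p2 → p2 → p0 → p2 → p2 → p2 → p2 → p2  → end p2, accepted
w2: p2 → p0 → p6 → p7 → p1 → p0 → p6 → p7 → p3 → p4 → p6 → p7 → p1 → p0  → end p0, rejected
w3: p2 → p0 → p2 → p0 → p6 → p7 → p3 → p4 → p0 → p6 → p7 → p4 → p6  → end p6, rejected
w4: p2 → p2 → p2 → p0 → p2 → p2 → p2 → p2 → p2 → p0 → p2 → p2 → p0 → p2 → p2  → end p2, accepted
w5: p2 → p2 → p2 → p2 → p0 → p6 → p7 → p3 → p0 → p2 → p2 → p2 → p2 → p2 → p0 → p2 → p2 → p2 → p2 → p0 → p6 → p7  → end p7, accepted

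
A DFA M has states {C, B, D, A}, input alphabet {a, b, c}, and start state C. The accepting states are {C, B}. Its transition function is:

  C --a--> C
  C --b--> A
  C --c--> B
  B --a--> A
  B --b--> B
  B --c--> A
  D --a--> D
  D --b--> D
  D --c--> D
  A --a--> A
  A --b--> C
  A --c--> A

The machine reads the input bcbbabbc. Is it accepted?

No

C → A → A → C → A → A → C → A → A
End state A is not accepting.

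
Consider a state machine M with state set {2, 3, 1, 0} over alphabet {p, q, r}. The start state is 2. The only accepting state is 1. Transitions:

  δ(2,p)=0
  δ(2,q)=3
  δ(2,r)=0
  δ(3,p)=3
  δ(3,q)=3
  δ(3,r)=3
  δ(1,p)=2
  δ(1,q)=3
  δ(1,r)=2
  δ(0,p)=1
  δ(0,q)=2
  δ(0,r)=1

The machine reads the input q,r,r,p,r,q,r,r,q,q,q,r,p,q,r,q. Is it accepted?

start at 2
read 'q': 2 → 3
read 'r': 3 → 3
read 'r': 3 → 3
read 'p': 3 → 3
read 'r': 3 → 3
read 'q': 3 → 3
read 'r': 3 → 3
read 'r': 3 → 3
read 'q': 3 → 3
read 'q': 3 → 3
read 'q': 3 → 3
read 'r': 3 → 3
read 'p': 3 → 3
read 'q': 3 → 3
read 'r': 3 → 3
read 'q': 3 → 3
End state 3 is not accepting.

No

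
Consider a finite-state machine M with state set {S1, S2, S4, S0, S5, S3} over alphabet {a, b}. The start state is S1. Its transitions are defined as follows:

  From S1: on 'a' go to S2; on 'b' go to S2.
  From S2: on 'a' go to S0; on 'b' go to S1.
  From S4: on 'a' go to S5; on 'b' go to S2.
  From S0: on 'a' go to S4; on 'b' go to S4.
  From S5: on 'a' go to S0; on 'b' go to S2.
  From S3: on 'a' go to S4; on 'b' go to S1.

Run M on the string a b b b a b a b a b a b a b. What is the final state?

start at S1
read 'a': S1 → S2
read 'b': S2 → S1
read 'b': S1 → S2
read 'b': S2 → S1
read 'a': S1 → S2
read 'b': S2 → S1
read 'a': S1 → S2
read 'b': S2 → S1
read 'a': S1 → S2
read 'b': S2 → S1
read 'a': S1 → S2
read 'b': S2 → S1
read 'a': S1 → S2
read 'b': S2 → S1

S1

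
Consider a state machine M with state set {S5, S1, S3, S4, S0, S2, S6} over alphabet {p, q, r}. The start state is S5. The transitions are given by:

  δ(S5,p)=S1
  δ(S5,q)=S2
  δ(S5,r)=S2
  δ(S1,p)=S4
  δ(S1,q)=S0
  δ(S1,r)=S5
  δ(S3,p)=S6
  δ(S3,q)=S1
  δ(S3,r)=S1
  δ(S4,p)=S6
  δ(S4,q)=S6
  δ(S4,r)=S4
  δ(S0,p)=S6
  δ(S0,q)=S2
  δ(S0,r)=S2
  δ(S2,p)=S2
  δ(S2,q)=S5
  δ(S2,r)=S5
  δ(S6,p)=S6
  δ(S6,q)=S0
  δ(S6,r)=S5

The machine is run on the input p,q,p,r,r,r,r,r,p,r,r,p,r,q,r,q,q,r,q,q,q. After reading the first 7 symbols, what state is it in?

start at S5
read 'p': S5 → S1
read 'q': S1 → S0
read 'p': S0 → S6
read 'r': S6 → S5
read 'r': S5 → S2
read 'r': S2 → S5
read 'r': S5 → S2
After 7 symbols: S2.

S2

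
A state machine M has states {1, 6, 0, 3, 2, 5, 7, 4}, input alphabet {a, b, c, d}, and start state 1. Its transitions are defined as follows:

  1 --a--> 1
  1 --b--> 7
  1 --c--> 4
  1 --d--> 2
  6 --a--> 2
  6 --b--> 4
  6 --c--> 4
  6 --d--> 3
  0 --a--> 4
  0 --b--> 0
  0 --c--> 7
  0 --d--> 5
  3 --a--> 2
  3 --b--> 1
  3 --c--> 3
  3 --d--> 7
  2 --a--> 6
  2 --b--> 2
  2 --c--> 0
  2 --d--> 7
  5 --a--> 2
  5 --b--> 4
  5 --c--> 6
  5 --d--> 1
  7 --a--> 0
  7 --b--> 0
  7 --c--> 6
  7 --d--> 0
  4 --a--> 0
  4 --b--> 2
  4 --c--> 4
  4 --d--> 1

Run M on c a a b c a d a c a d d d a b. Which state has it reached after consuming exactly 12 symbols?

1

1 → 4 → 0 → 4 → 2 → 0 → 4 → 1 → 1 → 4 → 0 → 5 → 1
After 12 symbols: 1.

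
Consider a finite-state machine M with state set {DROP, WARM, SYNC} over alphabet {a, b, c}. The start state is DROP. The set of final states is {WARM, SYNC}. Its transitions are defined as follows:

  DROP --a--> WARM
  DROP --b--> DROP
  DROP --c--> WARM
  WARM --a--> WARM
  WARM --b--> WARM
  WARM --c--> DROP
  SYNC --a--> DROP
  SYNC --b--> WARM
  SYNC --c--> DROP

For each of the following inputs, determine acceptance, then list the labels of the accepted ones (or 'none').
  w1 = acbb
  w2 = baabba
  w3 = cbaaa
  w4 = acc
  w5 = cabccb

w2, w3, w4, w5

w1: Trace: DROP -a-> WARM -c-> DROP -b-> DROP -b-> DROP  → end DROP, rejected
w2: Trace: DROP -b-> DROP -a-> WARM -a-> WARM -b-> WARM -b-> WARM -a-> WARM  → end WARM, accepted
w3: Trace: DROP -c-> WARM -b-> WARM -a-> WARM -a-> WARM -a-> WARM  → end WARM, accepted
w4: Trace: DROP -a-> WARM -c-> DROP -c-> WARM  → end WARM, accepted
w5: Trace: DROP -c-> WARM -a-> WARM -b-> WARM -c-> DROP -c-> WARM -b-> WARM  → end WARM, accepted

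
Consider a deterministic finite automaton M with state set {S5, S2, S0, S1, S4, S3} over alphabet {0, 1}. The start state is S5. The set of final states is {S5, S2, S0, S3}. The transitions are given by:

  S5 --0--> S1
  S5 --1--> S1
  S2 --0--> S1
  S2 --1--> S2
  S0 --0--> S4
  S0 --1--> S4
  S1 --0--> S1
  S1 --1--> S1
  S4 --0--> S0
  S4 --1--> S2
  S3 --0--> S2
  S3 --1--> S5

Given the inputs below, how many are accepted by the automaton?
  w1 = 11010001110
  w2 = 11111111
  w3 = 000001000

w1:
  start at S5
  read '1': S5 → S1
  read '1': S1 → S1
  read '0': S1 → S1
  read '1': S1 → S1
  read '0': S1 → S1
  read '0': S1 → S1
  read '0': S1 → S1
  read '1': S1 → S1
  read '1': S1 → S1
  read '1': S1 → S1
  read '0': S1 → S1
  end S1, rejected
w2:
  start at S5
  read '1': S5 → S1
  read '1': S1 → S1
  read '1': S1 → S1
  read '1': S1 → S1
  read '1': S1 → S1
  read '1': S1 → S1
  read '1': S1 → S1
  read '1': S1 → S1
  end S1, rejected
w3:
  start at S5
  read '0': S5 → S1
  read '0': S1 → S1
  read '0': S1 → S1
  read '0': S1 → S1
  read '0': S1 → S1
  read '1': S1 → S1
  read '0': S1 → S1
  read '0': S1 → S1
  read '0': S1 → S1
  end S1, rejected

0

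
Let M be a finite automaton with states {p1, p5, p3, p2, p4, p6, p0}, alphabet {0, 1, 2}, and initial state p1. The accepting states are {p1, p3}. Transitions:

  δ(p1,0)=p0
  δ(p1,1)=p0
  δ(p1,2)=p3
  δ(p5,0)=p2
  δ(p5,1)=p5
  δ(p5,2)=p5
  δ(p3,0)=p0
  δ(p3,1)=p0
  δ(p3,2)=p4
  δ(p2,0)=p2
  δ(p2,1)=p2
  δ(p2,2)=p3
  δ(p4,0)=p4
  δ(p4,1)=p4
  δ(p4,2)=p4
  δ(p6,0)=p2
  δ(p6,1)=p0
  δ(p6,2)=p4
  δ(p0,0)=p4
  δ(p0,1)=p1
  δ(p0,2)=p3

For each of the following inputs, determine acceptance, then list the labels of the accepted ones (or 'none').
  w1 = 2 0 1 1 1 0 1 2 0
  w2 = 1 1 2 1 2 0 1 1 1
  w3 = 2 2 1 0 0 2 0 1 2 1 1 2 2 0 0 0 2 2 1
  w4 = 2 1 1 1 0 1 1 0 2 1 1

w1:
  start at p1
  read '2': p1 → p3
  read '0': p3 → p0
  read '1': p0 → p1
  read '1': p1 → p0
  read '1': p0 → p1
  read '0': p1 → p0
  read '1': p0 → p1
  read '2': p1 → p3
  read '0': p3 → p0
  end p0, rejected
w2:
  start at p1
  read '1': p1 → p0
  read '1': p0 → p1
  read '2': p1 → p3
  read '1': p3 → p0
  read '2': p0 → p3
  read '0': p3 → p0
  read '1': p0 → p1
  read '1': p1 → p0
  read '1': p0 → p1
  end p1, accepted
w3:
  start at p1
  read '2': p1 → p3
  read '2': p3 → p4
  read '1': p4 → p4
  read '0': p4 → p4
  read '0': p4 → p4
  read '2': p4 → p4
  read '0': p4 → p4
  read '1': p4 → p4
  read '2': p4 → p4
  read '1': p4 → p4
  read '1': p4 → p4
  read '2': p4 → p4
  read '2': p4 → p4
  read '0': p4 → p4
  read '0': p4 → p4
  read '0': p4 → p4
  read '2': p4 → p4
  read '2': p4 → p4
  read '1': p4 → p4
  end p4, rejected
w4:
  start at p1
  read '2': p1 → p3
  read '1': p3 → p0
  read '1': p0 → p1
  read '1': p1 → p0
  read '0': p0 → p4
  read '1': p4 → p4
  read '1': p4 → p4
  read '0': p4 → p4
  read '2': p4 → p4
  read '1': p4 → p4
  read '1': p4 → p4
  end p4, rejected

w2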